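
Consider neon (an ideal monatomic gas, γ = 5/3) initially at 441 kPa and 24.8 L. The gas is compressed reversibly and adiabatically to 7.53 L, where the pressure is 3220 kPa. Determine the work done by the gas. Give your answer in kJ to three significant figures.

W ≈ -20.0 kJ

Adiabatic: W = (P₁V₁ − P₂V₂)/(γ − 1) with γ = 5/3.
P₁V₁ = 10937 J, P₂V₂ = 24247 J.
W = (10937 − 24247) / 0.6667 = -19965 J.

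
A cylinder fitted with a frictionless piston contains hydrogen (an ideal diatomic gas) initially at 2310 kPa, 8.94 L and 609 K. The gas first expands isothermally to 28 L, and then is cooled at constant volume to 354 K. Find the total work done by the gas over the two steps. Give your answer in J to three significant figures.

W_total ≈ 23600 J

Step 1 (isothermal): W = P₁V₁ ln(V₂/V₁) = (20651) ln(28/8.94) = 23577 J.
Step 2 (isochoric): W = 0 (constant volume).
W_total = 23577 + 0 = 23577 J.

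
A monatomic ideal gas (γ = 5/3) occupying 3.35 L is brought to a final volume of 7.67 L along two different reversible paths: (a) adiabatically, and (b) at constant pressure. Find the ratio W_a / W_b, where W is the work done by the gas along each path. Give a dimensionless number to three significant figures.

W_a / W_b ≈ 0.494

Path (a) adiabatic: W = P₁V₁(1 − (V₁/V₂)^(γ−1))/(γ−1) → W_a/(P₁V₁) = 0.6365.
Path (b) isobaric: W = P₁(V₂ − V₁) → W_b/(P₁V₁) = 1.29.
W_a / W_b = 0.6365 / 1.29 = 0.4936.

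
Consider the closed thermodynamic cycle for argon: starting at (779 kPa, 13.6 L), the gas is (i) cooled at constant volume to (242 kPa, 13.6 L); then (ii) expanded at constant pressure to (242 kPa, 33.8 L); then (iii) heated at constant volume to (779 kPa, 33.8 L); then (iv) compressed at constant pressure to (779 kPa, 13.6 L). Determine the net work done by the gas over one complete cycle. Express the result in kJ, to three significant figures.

W_net ≈ -10.8 kJ

Constant-volume legs do no work.
W(ii) = (242)(33.8 − 13.6) = 4888 J; W(iv) = (779)(13.6 − 33.8) = -15736 J.
W_net = 4888 − 15736 = -10847 J (the counter-clockwise enclosed area).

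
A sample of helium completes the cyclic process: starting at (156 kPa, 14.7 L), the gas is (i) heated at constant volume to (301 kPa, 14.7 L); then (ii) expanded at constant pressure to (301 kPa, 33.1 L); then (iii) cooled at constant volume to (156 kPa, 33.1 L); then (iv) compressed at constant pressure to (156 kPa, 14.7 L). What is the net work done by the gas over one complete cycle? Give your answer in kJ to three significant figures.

Constant-volume legs do no work.
W(ii) = (301)(33.1 − 14.7) = 5538 J; W(iv) = (156)(14.7 − 33.1) = -2870 J.
W_net = 5538 − 2870 = 2668 J (the clockwise enclosed area).

W_net ≈ 2.67 kJ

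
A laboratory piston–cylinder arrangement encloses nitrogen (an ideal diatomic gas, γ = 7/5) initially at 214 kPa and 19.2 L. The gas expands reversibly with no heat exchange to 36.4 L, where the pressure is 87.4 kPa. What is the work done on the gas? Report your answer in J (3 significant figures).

W ≈ -2320 J

Adiabatic: W = (P₁V₁ − P₂V₂)/(γ − 1) with γ = 7/5.
P₁V₁ = 4109 J, P₂V₂ = 3181 J.
W = (4109 − 3181) / 0.4 = 2319 J.
Work on gas = −W_by = -2319 J.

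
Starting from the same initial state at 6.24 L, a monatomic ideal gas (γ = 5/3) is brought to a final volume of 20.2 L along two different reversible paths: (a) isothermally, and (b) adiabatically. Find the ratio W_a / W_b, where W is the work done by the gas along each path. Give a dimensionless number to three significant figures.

Path (a) isothermal: W = P₁V₁ ln(V₂/V₁) → W_a/(P₁V₁) = 1.175.
Path (b) adiabatic: W = P₁V₁(1 − (V₁/V₂)^(γ−1))/(γ−1) → W_b/(P₁V₁) = 0.8145.
W_a / W_b = 1.175 / 0.8145 = 1.442.

W_a / W_b ≈ 1.44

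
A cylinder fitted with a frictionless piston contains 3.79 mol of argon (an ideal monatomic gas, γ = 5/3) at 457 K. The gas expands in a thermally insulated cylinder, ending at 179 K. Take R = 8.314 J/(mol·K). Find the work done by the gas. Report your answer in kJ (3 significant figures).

Adiabatic ⇒ Q = 0, so W_by = −ΔU = nCᵥ(T₁ − T₂).
Cᵥ = 3R/2 = 12.47 J/(mol·K).
W = (3.79)(12.47)(457 − 179) = 13140 J.

W ≈ 13.1 kJ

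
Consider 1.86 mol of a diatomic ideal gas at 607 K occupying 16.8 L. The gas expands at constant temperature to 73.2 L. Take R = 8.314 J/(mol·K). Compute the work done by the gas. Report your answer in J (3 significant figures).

W ≈ 13800 J

Isothermal: W = nRT ln(V₂/V₁).
W = (1.86)(8.314)(607) × ln(73.2/16.8)
  = 9387 × 1.472
W_by_gas = 13815 J.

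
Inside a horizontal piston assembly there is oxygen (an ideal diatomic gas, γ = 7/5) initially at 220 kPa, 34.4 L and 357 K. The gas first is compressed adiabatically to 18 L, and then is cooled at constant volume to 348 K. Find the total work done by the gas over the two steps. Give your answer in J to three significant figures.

W_total ≈ -5600 J

Step 1 (adiabatic): W = (P₁V₁ − P₂V₂)/(γ−1) = (7568 − 9806)/0.4 = -5595 J.
Step 2 (isochoric): W = 0 (constant volume).
W_total = -5595 + 0 = -5595 J.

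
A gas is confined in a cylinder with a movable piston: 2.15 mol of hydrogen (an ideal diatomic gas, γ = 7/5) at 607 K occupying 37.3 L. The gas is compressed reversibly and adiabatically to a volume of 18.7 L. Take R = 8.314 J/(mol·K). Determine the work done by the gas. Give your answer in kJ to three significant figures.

W ≈ -8.63 kJ

Adiabatic: TV^(γ−1) = const with γ = 7/5.
T₂ = T₁ (V₁/V₂)^(γ−1) = 607 × (37.3/18.7)^0.4 = 607 × 1.318 = 800.1 K.
W_by = nCᵥ(T₁ − T₂) = (2.15)(20.79)(607 − 800.1) = -8628 J.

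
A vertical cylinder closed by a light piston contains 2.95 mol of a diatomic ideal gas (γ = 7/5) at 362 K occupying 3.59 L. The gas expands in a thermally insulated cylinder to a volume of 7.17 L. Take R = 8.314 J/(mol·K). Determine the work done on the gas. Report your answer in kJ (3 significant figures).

Adiabatic: TV^(γ−1) = const with γ = 7/5.
T₂ = T₁ (V₁/V₂)^(γ−1) = 362 × (3.59/7.17)^0.4 = 362 × 0.7583 = 274.5 K.
W_by = nCᵥ(T₁ − T₂) = (2.95)(20.79)(362 − 274.5) = 5365 J.
Work on gas = −W_by = -5365 J.

W ≈ -5.37 kJ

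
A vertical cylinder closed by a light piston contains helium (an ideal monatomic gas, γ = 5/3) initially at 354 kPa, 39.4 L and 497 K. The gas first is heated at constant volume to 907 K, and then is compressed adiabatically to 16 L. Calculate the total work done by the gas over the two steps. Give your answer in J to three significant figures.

W_total ≈ -31400 J

Step 1 (isochoric): W = 0 (constant volume).
After step 1: P = 646 kPa (V unchanged).
Step 2 (adiabatic): W = (P₁V₁ − P₂V₂)/(γ−1) = (25454 − 46416)/0.667 = -31444 J.
W_total = 0 − 31444 = -31444 J.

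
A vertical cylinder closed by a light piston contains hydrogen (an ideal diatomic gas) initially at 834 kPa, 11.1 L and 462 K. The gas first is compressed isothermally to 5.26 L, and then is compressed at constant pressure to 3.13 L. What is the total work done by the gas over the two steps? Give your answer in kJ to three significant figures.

W_total ≈ -10.7 kJ

Step 1 (isothermal): W = P₁V₁ ln(V₂/V₁) = (9257) ln(5.26/11.1) = -6914 J.
After step 1: P = 1760 kPa, V = 5.26 L, T = 462 K.
Step 2 (isobaric): W = PΔV = (1760 kPa)(3.13 − 5.26 L) = -3749 J.
W_total = -6914 − 3749 = -10662 J.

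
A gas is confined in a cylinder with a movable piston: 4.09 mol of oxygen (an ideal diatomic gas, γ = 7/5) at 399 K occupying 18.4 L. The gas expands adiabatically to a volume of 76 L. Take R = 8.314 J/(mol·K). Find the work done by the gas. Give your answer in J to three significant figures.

W ≈ 14700 J

Adiabatic: TV^(γ−1) = const with γ = 7/5.
T₂ = T₁ (V₁/V₂)^(γ−1) = 399 × (18.4/76)^0.4 = 399 × 0.567 = 226.2 K.
W_by = nCᵥ(T₁ − T₂) = (4.09)(20.79)(399 − 226.2) = 14686 J.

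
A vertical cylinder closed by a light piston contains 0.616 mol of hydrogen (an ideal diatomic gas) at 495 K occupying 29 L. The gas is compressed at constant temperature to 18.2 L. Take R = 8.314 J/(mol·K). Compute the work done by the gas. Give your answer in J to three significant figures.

Isothermal: W = nRT ln(V₂/V₁).
W = (0.616)(8.314)(495) × ln(18.2/29)
  = 2535 × -0.4659
W_by_gas = -1181 J.

W ≈ -1180 J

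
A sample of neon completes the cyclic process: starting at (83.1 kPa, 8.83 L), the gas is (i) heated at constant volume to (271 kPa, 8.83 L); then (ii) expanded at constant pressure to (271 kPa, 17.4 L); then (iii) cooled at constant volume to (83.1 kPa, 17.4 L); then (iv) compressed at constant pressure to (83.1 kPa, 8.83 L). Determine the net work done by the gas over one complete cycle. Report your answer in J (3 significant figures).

W_net ≈ 1610 J

Constant-volume legs do no work.
W(ii) = (271)(17.4 − 8.83) = 2322 J; W(iv) = (83.1)(8.83 − 17.4) = -712.2 J.
W_net = 2322 − 712.2 = 1610 J (the clockwise enclosed area).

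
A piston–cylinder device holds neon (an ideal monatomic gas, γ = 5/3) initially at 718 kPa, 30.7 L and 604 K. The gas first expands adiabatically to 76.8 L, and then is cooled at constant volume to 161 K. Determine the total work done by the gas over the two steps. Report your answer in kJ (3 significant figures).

W_total ≈ 15.1 kJ

Step 1 (adiabatic): W = (P₁V₁ − P₂V₂)/(γ−1) = (22043 − 11961)/0.667 = 15122 J.
Step 2 (isochoric): W = 0 (constant volume).
W_total = 15122 + 0 = 15122 J.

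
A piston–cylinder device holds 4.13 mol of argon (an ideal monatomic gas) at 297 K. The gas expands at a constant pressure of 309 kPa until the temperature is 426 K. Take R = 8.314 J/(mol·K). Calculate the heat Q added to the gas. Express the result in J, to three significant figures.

Isobaric: W = nRΔT = (4.13)(8.314)(129) = 4429 J.
ΔU = nCᵥΔT with Cᵥ = 3R/2: ΔU = (4.13)(12.47)(129) = 6644 J.
Q = ΔU + W = 6644 + 4429 = 11074 J.

Q ≈ 11100 J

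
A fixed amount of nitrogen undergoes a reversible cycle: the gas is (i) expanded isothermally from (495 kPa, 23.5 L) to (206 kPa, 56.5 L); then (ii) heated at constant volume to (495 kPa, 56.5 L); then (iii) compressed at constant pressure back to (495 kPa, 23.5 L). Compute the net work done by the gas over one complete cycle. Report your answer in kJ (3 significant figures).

Leg (i): W = PᵢVᵢ ln(V_f/Vᵢ) = (11632) ln(56.5/23.5) = 10204 J.
Leg (ii): W = 0.
Leg (iii): W = PΔV = (495)(23.5 − 56.5) = -16335 J.
W_net = 10204 − 16335 = -6131 J.

W_net ≈ -6.13 kJ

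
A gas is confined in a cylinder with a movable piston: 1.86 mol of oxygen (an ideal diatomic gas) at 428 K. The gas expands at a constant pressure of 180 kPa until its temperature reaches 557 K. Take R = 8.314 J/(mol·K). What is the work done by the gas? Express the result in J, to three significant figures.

W ≈ 1990 J

Isobaric: W = P ΔV = nR ΔT.
W = (1.86)(8.314)(557 − 428) = 1995 J.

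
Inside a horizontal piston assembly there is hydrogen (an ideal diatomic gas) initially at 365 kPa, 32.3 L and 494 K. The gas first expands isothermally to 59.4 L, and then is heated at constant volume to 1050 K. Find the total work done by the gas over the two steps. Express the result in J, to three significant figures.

W_total ≈ 7180 J

Step 1 (isothermal): W = P₁V₁ ln(V₂/V₁) = (11789) ln(59.4/32.3) = 7182 J.
Step 2 (isochoric): W = 0 (constant volume).
W_total = 7182 + 0 = 7182 J.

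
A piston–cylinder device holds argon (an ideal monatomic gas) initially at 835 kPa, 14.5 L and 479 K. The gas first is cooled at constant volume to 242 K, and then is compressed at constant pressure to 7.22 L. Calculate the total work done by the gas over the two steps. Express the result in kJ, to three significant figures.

W_total ≈ -3.07 kJ

Step 1 (isochoric): W = 0 (constant volume).
After step 1: P = 421.9 kPa (V unchanged).
Step 2 (isobaric): W = PΔV = (421.9 kPa)(7.22 − 14.5 L) = -3071 J.
W_total = 0 − 3071 = -3071 J.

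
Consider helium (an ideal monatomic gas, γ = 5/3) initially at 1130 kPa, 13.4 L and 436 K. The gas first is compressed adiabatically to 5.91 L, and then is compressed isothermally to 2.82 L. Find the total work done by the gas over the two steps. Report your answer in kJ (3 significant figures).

Step 1 (adiabatic): W = (P₁V₁ − P₂V₂)/(γ−1) = (15142 − 26133)/0.667 = -16487 J.
After step 1: P = 4422 kPa, V = 5.91 L, T = 752.5 K.
Step 2 (isothermal): W = P₁V₁ ln(V₂/V₁) = (26133) ln(2.82/5.91) = -19336 J.
W_total = -16487 − 19336 = -35823 J.

W_total ≈ -35.8 kJ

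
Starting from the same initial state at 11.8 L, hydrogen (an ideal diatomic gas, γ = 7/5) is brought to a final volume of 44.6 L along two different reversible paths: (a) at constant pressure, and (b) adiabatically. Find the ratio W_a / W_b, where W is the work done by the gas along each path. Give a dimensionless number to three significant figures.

W_a / W_b ≈ 2.70

Path (a) isobaric: W = P₁(V₂ − V₁) → W_a/(P₁V₁) = 2.78.
Path (b) adiabatic: W = P₁V₁(1 − (V₁/V₂)^(γ−1))/(γ−1) → W_b/(P₁V₁) = 1.031.
W_a / W_b = 2.78 / 1.031 = 2.696.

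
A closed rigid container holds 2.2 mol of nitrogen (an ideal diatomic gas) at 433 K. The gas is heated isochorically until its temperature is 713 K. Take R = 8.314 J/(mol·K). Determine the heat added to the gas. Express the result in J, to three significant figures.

Q ≈ 12800 J

Constant volume ⇒ W = 0, so Q = ΔU = nCᵥΔT with Cᵥ = 5R/2 = 20.79 J/(mol·K).
ΔU = (2.2)(20.79)(713 − 433) = 12804 J.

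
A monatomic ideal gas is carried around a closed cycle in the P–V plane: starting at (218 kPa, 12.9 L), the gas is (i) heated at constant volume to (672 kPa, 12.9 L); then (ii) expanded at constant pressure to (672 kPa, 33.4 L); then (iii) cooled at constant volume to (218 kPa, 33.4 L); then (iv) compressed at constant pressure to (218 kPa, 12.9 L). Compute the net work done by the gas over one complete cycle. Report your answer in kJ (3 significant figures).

W_net ≈ 9.31 kJ

Constant-volume legs do no work.
W(ii) = (672)(33.4 − 12.9) = 13776 J; W(iv) = (218)(12.9 − 33.4) = -4469 J.
W_net = 13776 − 4469 = 9307 J (the clockwise enclosed area).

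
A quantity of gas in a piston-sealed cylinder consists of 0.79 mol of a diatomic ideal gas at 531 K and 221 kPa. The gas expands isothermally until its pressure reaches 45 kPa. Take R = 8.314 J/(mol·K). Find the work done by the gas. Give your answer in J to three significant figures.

Isothermal process: W = nRT ln(V₂/V₁) = nRT ln(P₁/P₂).
W = (0.79)(8.314)(531) × ln(221/45)
  = 3488 × ln(4.911) = 3488 × 1.592
W_by_gas = 5551 J.

W ≈ 5550 J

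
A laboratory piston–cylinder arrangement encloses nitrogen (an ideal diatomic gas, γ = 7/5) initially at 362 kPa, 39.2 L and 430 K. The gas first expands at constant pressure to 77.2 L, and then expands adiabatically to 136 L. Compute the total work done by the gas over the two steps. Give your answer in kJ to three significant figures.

W_total ≈ 27.9 kJ

Step 1 (isobaric): W = PΔV = (362 kPa)(77.2 − 39.2 L) = 13756 J.
After step 1: P = 362 kPa, V = 77.2 L, T = 846.8 K.
Step 2 (adiabatic): W = (P₁V₁ − P₂V₂)/(γ−1) = (27946 − 22282)/0.4 = 14161 J.
W_total = 13756 + 14161 = 27917 J.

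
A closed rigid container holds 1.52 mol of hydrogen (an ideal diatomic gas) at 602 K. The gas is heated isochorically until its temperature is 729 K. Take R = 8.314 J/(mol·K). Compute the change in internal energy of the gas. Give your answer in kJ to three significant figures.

Constant volume ⇒ W = 0, so Q = ΔU = nCᵥΔT with Cᵥ = 5R/2 = 20.79 J/(mol·K).
ΔU = (1.52)(20.79)(729 − 602) = 4012 J.

ΔU ≈ 4.01 kJ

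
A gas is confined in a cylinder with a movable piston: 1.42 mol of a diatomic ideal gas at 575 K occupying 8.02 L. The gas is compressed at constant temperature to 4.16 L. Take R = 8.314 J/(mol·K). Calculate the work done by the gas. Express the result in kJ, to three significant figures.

W ≈ -4.46 kJ

Isothermal: W = nRT ln(V₂/V₁).
W = (1.42)(8.314)(575) × ln(4.16/8.02)
  = 6788 × -0.6564
W_by_gas = -4456 J.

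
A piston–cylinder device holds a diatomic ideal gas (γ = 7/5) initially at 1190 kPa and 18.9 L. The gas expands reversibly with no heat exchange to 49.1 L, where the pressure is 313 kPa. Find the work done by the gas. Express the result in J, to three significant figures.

Adiabatic: W = (P₁V₁ − P₂V₂)/(γ − 1) with γ = 7/5.
P₁V₁ = 22491 J, P₂V₂ = 15368 J.
W = (22491 − 15368) / 0.4 = 17807 J.

W ≈ 17800 J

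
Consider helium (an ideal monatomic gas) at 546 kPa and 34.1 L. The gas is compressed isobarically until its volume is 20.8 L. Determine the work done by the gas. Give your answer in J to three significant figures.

W ≈ -7260 J

Isobaric: W = P ΔV.
W = (546 kPa)(20.8 − 34.1 L) = (546)(-13.3) = -7262 J.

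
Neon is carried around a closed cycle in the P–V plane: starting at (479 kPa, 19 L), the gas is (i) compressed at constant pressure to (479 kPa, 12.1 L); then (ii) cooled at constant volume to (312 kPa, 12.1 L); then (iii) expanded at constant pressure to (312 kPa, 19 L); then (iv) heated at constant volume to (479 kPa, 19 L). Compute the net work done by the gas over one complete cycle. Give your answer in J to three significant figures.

Constant-volume legs do no work.
W(i) = (479)(12.1 − 19) = -3305 J; W(iii) = (312)(19 − 12.1) = 2153 J.
W_net = -3305 + 2153 = -1152 J (the counter-clockwise enclosed area).

W_net ≈ -1150 J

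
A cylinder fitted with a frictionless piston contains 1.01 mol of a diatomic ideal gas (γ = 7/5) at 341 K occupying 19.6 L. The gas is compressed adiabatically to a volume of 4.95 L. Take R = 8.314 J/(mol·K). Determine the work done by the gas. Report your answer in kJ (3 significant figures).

W ≈ -5.25 kJ

Adiabatic: TV^(γ−1) = const with γ = 7/5.
T₂ = T₁ (V₁/V₂)^(γ−1) = 341 × (19.6/4.95)^0.4 = 341 × 1.734 = 591.3 K.
W_by = nCᵥ(T₁ − T₂) = (1.01)(20.79)(341 − 591.3) = -5255 J.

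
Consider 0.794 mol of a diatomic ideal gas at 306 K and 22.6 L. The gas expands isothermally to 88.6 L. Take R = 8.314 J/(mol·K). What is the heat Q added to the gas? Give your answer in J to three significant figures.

Q ≈ 2760 J

Isothermal ⇒ ΔU = 0, so Q = W = nRT ln(V₂/V₁).
Q = (0.794)(8.314)(306) ln(88.6/22.6) = 2020 × 1.366 = 2760 J.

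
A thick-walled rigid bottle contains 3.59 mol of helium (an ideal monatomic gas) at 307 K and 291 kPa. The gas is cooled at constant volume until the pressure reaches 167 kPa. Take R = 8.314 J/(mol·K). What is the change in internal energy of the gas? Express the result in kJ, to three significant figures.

ΔU ≈ -5.86 kJ

Constant volume ⇒ W = 0, so Q = ΔU = nCᵥΔT with Cᵥ = 3R/2 = 12.47 J/(mol·K).
At constant V, T₂/T₁ = P₂/P₁ ⇒ ΔT = T₁(P₂/P₁ − 1) = 307·(167/291 − 1) = -130.8 K.
ΔU = (3.59)(12.47)(-130.8) = -5857 J.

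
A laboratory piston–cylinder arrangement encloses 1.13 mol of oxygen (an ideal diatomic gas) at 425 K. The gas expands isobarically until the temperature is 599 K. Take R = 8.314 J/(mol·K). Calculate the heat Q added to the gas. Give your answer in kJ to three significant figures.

Isobaric: W = nRΔT = (1.13)(8.314)(174) = 1635 J.
ΔU = nCᵥΔT with Cᵥ = 5R/2: ΔU = (1.13)(20.79)(174) = 4087 J.
Q = ΔU + W = 4087 + 1635 = 5721 J.

Q ≈ 5.72 kJ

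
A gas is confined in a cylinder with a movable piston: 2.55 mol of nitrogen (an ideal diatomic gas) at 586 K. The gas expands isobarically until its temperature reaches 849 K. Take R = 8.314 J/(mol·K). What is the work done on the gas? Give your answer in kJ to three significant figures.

W ≈ -5.58 kJ

Isobaric: W = P ΔV = nR ΔT.
W = (2.55)(8.314)(849 − 586) = 5576 J.
Work on gas = −W_by = -5576 J.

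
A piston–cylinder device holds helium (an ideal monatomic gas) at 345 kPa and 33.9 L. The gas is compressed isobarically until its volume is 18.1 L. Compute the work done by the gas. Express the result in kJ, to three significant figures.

Isobaric: W = P ΔV.
W = (345 kPa)(18.1 − 33.9 L) = (345)(-15.8) = -5451 J.

W ≈ -5.45 kJ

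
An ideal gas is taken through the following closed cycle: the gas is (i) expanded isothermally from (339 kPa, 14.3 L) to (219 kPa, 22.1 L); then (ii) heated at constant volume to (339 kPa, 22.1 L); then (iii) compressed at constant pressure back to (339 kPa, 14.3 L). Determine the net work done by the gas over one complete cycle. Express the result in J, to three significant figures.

Leg (i): W = PᵢVᵢ ln(V_f/Vᵢ) = (4848) ln(22.1/14.3) = 2110 J.
Leg (ii): W = 0.
Leg (iii): W = PΔV = (339)(14.3 − 22.1) = -2644 J.
W_net = 2110 − 2644 = -533.9 J.

W_net ≈ -534 J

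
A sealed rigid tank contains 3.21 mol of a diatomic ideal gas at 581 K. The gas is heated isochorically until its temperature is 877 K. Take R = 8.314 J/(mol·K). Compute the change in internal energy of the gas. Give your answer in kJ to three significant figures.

ΔU ≈ 19.7 kJ

Constant volume ⇒ W = 0, so Q = ΔU = nCᵥΔT with Cᵥ = 5R/2 = 20.79 J/(mol·K).
ΔU = (3.21)(20.79)(877 − 581) = 19749 J.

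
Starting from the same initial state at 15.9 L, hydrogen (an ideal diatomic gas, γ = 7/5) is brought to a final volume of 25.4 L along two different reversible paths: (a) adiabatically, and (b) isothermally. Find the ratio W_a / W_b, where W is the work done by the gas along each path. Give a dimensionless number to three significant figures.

W_a / W_b ≈ 0.912

Path (a) adiabatic: W = P₁V₁(1 − (V₁/V₂)^(γ−1))/(γ−1) → W_a/(P₁V₁) = 0.4272.
Path (b) isothermal: W = P₁V₁ ln(V₂/V₁) → W_b/(P₁V₁) = 0.4684.
W_a / W_b = 0.4272 / 0.4684 = 0.9119.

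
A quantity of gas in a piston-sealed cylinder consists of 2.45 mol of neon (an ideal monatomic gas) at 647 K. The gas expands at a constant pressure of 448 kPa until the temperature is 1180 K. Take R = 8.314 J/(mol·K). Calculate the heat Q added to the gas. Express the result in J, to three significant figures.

Isobaric: W = nRΔT = (2.45)(8.314)(533) = 10857 J.
ΔU = nCᵥΔT with Cᵥ = 3R/2: ΔU = (2.45)(12.47)(533) = 16285 J.
Q = ΔU + W = 16285 + 10857 = 27142 J.

Q ≈ 27100 J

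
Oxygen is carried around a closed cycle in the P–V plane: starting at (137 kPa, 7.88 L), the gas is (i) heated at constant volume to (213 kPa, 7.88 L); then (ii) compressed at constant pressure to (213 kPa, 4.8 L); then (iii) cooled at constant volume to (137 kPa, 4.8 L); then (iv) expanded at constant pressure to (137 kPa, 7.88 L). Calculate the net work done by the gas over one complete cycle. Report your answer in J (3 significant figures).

Constant-volume legs do no work.
W(ii) = (213)(4.8 − 7.88) = -656 J; W(iv) = (137)(7.88 − 4.8) = 422 J.
W_net = -656 + 422 = -234.1 J (the counter-clockwise enclosed area).

W_net ≈ -234 J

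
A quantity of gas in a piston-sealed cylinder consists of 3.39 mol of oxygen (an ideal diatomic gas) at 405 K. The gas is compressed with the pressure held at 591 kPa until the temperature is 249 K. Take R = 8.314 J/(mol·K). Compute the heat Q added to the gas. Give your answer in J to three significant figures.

Q ≈ -15400 J

Isobaric: W = nRΔT = (3.39)(8.314)(-156) = -4397 J.
ΔU = nCᵥΔT with Cᵥ = 5R/2: ΔU = (3.39)(20.79)(-156) = -10992 J.
Q = ΔU + W = -10992 − 4397 = -15389 J.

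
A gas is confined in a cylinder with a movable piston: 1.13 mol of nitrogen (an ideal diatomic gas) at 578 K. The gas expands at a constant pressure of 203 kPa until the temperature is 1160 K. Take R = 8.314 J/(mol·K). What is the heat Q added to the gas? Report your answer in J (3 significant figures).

Q ≈ 19100 J

Isobaric: W = nRΔT = (1.13)(8.314)(582) = 5468 J.
ΔU = nCᵥΔT with Cᵥ = 5R/2: ΔU = (1.13)(20.79)(582) = 13669 J.
Q = ΔU + W = 13669 + 5468 = 19137 J.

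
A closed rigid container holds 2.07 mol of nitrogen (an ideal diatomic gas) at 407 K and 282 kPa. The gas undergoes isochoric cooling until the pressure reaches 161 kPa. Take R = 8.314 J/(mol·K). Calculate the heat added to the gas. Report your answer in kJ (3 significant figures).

Constant volume ⇒ W = 0, so Q = ΔU = nCᵥΔT with Cᵥ = 5R/2 = 20.79 J/(mol·K).
At constant V, T₂/T₁ = P₂/P₁ ⇒ ΔT = T₁(P₂/P₁ − 1) = 407·(161/282 − 1) = -174.6 K.
ΔU = (2.07)(20.79)(-174.6) = -7514 J.

Q ≈ -7.51 kJ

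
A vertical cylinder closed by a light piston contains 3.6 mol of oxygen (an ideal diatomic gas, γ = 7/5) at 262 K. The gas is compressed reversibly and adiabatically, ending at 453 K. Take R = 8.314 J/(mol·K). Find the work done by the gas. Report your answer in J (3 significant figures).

W ≈ -14300 J

Adiabatic ⇒ Q = 0, so W_by = −ΔU = nCᵥ(T₁ − T₂).
Cᵥ = 5R/2 = 20.79 J/(mol·K).
W = (3.6)(20.79)(262 − 453) = -14292 J.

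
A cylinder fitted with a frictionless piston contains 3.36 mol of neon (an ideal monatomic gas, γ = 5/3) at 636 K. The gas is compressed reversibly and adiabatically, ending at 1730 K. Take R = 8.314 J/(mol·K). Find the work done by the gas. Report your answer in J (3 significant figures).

W ≈ -45800 J

Adiabatic ⇒ Q = 0, so W_by = −ΔU = nCᵥ(T₁ − T₂).
Cᵥ = 3R/2 = 12.47 J/(mol·K).
W = (3.36)(12.47)(636 − 1730) = -45841 J.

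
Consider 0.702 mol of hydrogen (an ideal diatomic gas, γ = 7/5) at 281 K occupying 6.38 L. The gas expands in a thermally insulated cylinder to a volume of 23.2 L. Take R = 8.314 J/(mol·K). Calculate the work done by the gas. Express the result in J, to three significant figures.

Adiabatic: TV^(γ−1) = const with γ = 7/5.
T₂ = T₁ (V₁/V₂)^(γ−1) = 281 × (6.38/23.2)^0.4 = 281 × 0.5967 = 167.7 K.
W_by = nCᵥ(T₁ − T₂) = (0.702)(20.79)(281 − 167.7) = 1654 J.

W ≈ 1650 J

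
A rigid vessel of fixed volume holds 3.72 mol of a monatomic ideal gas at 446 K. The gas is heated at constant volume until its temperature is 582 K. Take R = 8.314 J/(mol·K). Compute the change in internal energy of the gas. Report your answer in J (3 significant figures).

ΔU ≈ 6310 J

Constant volume ⇒ W = 0, so Q = ΔU = nCᵥΔT with Cᵥ = 3R/2 = 12.47 J/(mol·K).
ΔU = (3.72)(12.47)(582 − 446) = 6309 J.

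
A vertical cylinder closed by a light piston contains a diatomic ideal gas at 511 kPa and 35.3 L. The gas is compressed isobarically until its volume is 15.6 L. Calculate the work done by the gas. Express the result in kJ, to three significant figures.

W ≈ -10.1 kJ

Isobaric: W = P ΔV.
W = (511 kPa)(15.6 − 35.3 L) = (511)(-19.7) = -10067 J.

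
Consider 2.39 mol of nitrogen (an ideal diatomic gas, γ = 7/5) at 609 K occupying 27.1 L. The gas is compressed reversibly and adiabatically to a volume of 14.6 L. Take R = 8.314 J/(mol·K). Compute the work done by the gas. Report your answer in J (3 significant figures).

W ≈ -8490 J

Adiabatic: TV^(γ−1) = const with γ = 7/5.
T₂ = T₁ (V₁/V₂)^(γ−1) = 609 × (27.1/14.6)^0.4 = 609 × 1.281 = 779.9 K.
W_by = nCᵥ(T₁ − T₂) = (2.39)(20.79)(609 − 779.9) = -8492 J.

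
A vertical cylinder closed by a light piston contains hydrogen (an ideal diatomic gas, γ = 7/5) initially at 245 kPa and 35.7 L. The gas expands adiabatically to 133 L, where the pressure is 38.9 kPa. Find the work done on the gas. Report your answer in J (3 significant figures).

W ≈ -8930 J

Adiabatic: W = (P₁V₁ − P₂V₂)/(γ − 1) with γ = 7/5.
P₁V₁ = 8746 J, P₂V₂ = 5174 J.
W = (8746 − 5174) / 0.4 = 8932 J.
Work on gas = −W_by = -8932 J.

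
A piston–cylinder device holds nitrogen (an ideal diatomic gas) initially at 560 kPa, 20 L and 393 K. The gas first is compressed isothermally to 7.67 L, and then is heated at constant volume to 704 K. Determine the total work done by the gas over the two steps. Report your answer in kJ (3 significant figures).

Step 1 (isothermal): W = P₁V₁ ln(V₂/V₁) = (11200) ln(7.67/20) = -10734 J.
Step 2 (isochoric): W = 0 (constant volume).
W_total = -10734 + 0 = -10734 J.

W_total ≈ -10.7 kJ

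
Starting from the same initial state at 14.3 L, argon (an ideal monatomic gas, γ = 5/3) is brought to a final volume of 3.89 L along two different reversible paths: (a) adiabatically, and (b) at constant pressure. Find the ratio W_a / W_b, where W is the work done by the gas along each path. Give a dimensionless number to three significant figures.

Path (a) adiabatic: W = P₁V₁(1 − (V₁/V₂)^(γ−1))/(γ−1) → W_a/(P₁V₁) = -2.073.
Path (b) isobaric: W = P₁(V₂ − V₁) → W_b/(P₁V₁) = -0.728.
W_a / W_b = -2.073 / -0.728 = 2.847.

W_a / W_b ≈ 2.85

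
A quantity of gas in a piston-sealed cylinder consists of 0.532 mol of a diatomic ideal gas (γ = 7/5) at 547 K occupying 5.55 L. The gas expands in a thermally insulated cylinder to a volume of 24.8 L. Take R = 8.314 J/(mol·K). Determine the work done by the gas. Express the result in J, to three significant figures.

W ≈ 2730 J

Adiabatic: TV^(γ−1) = const with γ = 7/5.
T₂ = T₁ (V₁/V₂)^(γ−1) = 547 × (5.55/24.8)^0.4 = 547 × 0.5495 = 300.6 K.
W_by = nCᵥ(T₁ − T₂) = (0.532)(20.79)(547 − 300.6) = 2725 J.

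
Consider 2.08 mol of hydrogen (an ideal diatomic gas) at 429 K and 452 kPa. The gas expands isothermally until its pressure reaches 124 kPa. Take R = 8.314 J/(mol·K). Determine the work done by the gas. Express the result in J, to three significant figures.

W ≈ 9600 J

Isothermal process: W = nRT ln(V₂/V₁) = nRT ln(P₁/P₂).
W = (2.08)(8.314)(429) × ln(452/124)
  = 7419 × ln(3.645) = 7419 × 1.293
W_by_gas = 9595 J.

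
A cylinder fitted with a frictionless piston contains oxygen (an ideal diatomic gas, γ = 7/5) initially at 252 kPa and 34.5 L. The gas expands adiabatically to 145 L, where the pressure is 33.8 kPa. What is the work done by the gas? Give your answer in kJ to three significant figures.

Adiabatic: W = (P₁V₁ − P₂V₂)/(γ − 1) with γ = 7/5.
P₁V₁ = 8694 J, P₂V₂ = 4901 J.
W = (8694 − 4901) / 0.4 = 9483 J.

W ≈ 9.48 kJ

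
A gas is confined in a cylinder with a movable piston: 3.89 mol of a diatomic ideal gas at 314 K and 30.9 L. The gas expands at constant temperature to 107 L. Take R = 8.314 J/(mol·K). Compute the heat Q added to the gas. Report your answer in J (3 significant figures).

Isothermal ⇒ ΔU = 0, so Q = W = nRT ln(V₂/V₁).
Q = (3.89)(8.314)(314) ln(107/30.9) = 10155 × 1.242 = 12614 J.

Q ≈ 12600 J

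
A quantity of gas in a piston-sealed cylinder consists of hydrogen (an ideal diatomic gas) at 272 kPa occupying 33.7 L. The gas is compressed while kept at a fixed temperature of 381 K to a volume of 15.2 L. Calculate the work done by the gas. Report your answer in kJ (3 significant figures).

W ≈ -7.30 kJ

Isothermal: W = nRT ln(V₂/V₁) = P₁V₁ ln(V₂/V₁).
P₁V₁ = (272 kPa)(33.7 L) = 9166 J.
W = 9166 × ln(15.2/33.7) = 9166 × -0.7962
W_by_gas = -7298 J.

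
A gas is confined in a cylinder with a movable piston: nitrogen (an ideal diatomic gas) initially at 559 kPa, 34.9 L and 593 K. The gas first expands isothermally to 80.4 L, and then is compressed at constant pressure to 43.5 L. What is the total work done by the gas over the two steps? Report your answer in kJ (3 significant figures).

Step 1 (isothermal): W = P₁V₁ ln(V₂/V₁) = (19509) ln(80.4/34.9) = 16281 J.
After step 1: P = 242.7 kPa, V = 80.4 L, T = 593 K.
Step 2 (isobaric): W = PΔV = (242.7 kPa)(43.5 − 80.4 L) = -8954 J.
W_total = 16281 − 8954 = 7327 J.

W_total ≈ 7.33 kJ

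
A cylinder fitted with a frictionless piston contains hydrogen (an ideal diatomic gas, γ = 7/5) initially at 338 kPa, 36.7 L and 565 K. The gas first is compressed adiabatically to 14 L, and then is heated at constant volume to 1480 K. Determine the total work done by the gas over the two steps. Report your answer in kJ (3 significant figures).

Step 1 (adiabatic): W = (P₁V₁ − P₂V₂)/(γ−1) = (12405 − 18239)/0.4 = -14586 J.
Step 2 (isochoric): W = 0 (constant volume).
W_total = -14586 + 0 = -14586 J.

W_total ≈ -14.6 kJ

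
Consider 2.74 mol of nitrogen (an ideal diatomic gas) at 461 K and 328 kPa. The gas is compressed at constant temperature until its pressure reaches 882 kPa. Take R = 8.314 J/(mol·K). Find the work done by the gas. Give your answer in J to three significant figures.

Isothermal process: W = nRT ln(V₂/V₁) = nRT ln(P₁/P₂).
W = (2.74)(8.314)(461) × ln(328/882)
  = 10502 × ln(0.3719) = 10502 × -0.9892
W_by_gas = -10388 J.

W ≈ -10400 J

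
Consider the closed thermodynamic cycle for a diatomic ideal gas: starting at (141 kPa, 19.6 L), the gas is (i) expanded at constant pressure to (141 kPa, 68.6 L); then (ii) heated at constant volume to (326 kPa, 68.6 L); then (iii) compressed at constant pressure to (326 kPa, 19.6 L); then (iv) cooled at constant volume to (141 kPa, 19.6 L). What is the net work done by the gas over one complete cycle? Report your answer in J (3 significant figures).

W_net ≈ -9060 J

Constant-volume legs do no work.
W(i) = (141)(68.6 − 19.6) = 6909 J; W(iii) = (326)(19.6 − 68.6) = -15974 J.
W_net = 6909 − 15974 = -9065 J (the counter-clockwise enclosed area).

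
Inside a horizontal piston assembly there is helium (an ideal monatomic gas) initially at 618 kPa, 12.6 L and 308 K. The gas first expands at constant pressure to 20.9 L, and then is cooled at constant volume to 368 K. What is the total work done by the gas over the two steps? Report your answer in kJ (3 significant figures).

Step 1 (isobaric): W = PΔV = (618 kPa)(20.9 − 12.6 L) = 5129 J.
Step 2 (isochoric): W = 0 (constant volume).
W_total = 5129 + 0 = 5129 J.

W_total ≈ 5.13 kJ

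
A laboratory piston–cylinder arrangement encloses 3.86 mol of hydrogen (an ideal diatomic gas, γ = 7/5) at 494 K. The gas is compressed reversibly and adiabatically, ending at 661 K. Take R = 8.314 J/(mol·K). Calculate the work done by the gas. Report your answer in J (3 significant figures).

Adiabatic ⇒ Q = 0, so W_by = −ΔU = nCᵥ(T₁ − T₂).
Cᵥ = 5R/2 = 20.79 J/(mol·K).
W = (3.86)(20.79)(494 − 661) = -13398 J.

W ≈ -13400 J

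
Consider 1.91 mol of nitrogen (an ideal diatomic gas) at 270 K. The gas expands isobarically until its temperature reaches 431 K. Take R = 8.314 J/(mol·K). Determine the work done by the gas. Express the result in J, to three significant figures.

W ≈ 2560 J

Isobaric: W = P ΔV = nR ΔT.
W = (1.91)(8.314)(431 − 270) = 2557 J.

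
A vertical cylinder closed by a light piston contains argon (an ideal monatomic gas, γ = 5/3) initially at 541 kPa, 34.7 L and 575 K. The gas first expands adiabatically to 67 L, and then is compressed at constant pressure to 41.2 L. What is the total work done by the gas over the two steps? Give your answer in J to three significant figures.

Step 1 (adiabatic): W = (P₁V₁ − P₂V₂)/(γ−1) = (18773 − 12107)/0.667 = 9999 J.
After step 1: P = 180.7 kPa, V = 67 L, T = 370.8 K.
Step 2 (isobaric): W = PΔV = (180.7 kPa)(41.2 − 67 L) = -4662 J.
W_total = 9999 − 4662 = 5337 J.

W_total ≈ 5340 J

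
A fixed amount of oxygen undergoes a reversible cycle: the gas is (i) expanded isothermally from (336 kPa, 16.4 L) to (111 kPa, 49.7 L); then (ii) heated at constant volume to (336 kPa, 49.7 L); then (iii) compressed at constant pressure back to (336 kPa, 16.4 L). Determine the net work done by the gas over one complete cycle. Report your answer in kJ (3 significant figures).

Leg (i): W = PᵢVᵢ ln(V_f/Vᵢ) = (5510) ln(49.7/16.4) = 6110 J.
Leg (ii): W = 0.
Leg (iii): W = PΔV = (336)(16.4 − 49.7) = -11189 J.
W_net = 6110 − 11189 = -5079 J.

W_net ≈ -5.08 kJ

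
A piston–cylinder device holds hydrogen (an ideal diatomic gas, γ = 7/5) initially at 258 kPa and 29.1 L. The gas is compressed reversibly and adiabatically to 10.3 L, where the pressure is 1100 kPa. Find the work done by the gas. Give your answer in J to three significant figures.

Adiabatic: W = (P₁V₁ − P₂V₂)/(γ − 1) with γ = 7/5.
P₁V₁ = 7508 J, P₂V₂ = 11330 J.
W = (7508 − 11330) / 0.4 = -9556 J.

W ≈ -9560 J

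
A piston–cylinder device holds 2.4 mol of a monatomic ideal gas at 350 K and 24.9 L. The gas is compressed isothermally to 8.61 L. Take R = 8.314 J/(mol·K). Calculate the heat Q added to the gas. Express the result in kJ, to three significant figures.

Q ≈ -7.42 kJ

Isothermal ⇒ ΔU = 0, so Q = W = nRT ln(V₂/V₁).
Q = (2.4)(8.314)(350) ln(8.61/24.9) = 6984 × -1.062 = -7416 J.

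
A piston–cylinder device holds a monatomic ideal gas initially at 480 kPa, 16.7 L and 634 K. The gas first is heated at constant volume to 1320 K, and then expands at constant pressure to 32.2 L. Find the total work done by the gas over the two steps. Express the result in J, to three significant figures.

Step 1 (isochoric): W = 0 (constant volume).
After step 1: P = 999.4 kPa (V unchanged).
Step 2 (isobaric): W = PΔV = (999.4 kPa)(32.2 − 16.7 L) = 15490 J.
W_total = 0 + 15490 = 15490 J.

W_total ≈ 15500 J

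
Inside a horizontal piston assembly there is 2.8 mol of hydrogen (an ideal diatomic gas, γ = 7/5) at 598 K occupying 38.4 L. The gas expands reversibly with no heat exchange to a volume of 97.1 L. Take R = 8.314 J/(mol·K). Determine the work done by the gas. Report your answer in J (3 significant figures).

Adiabatic: TV^(γ−1) = const with γ = 7/5.
T₂ = T₁ (V₁/V₂)^(γ−1) = 598 × (38.4/97.1)^0.4 = 598 × 0.69 = 412.6 K.
W_by = nCᵥ(T₁ − T₂) = (2.8)(20.79)(598 − 412.6) = 10789 J.

W ≈ 10800 J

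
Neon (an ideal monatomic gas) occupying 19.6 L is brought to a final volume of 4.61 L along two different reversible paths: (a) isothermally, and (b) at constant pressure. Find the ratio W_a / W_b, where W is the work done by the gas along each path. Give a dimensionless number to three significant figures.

Path (a) isothermal: W = P₁V₁ ln(V₂/V₁) → W_a/(P₁V₁) = -1.447.
Path (b) isobaric: W = P₁(V₂ − V₁) → W_b/(P₁V₁) = -0.7648.
W_a / W_b = -1.447 / -0.7648 = 1.892.

W_a / W_b ≈ 1.89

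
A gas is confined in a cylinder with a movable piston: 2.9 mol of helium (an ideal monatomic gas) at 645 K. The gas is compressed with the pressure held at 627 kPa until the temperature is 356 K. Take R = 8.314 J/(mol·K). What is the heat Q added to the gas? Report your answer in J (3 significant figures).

Isobaric: W = nRΔT = (2.9)(8.314)(-289) = -6968 J.
ΔU = nCᵥΔT with Cᵥ = 3R/2: ΔU = (2.9)(12.47)(-289) = -10452 J.
Q = ΔU + W = -10452 − 6968 = -17420 J.

Q ≈ -17400 J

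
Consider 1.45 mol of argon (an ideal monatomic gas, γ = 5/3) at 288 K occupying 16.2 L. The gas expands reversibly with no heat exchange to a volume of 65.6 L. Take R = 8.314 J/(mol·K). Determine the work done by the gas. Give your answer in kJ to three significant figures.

W ≈ 3.16 kJ

Adiabatic: TV^(γ−1) = const with γ = 5/3.
T₂ = T₁ (V₁/V₂)^(γ−1) = 288 × (16.2/65.6)^0.667 = 288 × 0.3936 = 113.4 K.
W_by = nCᵥ(T₁ − T₂) = (1.45)(12.47)(288 − 113.4) = 3158 J.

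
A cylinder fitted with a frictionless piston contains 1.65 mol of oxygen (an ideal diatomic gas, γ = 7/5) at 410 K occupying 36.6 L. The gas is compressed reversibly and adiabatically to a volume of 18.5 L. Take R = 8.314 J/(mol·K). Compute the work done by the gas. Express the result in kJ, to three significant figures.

Adiabatic: TV^(γ−1) = const with γ = 7/5.
T₂ = T₁ (V₁/V₂)^(γ−1) = 410 × (36.6/18.5)^0.4 = 410 × 1.314 = 538.7 K.
W_by = nCᵥ(T₁ − T₂) = (1.65)(20.79)(410 − 538.7) = -4412 J.

W ≈ -4.41 kJ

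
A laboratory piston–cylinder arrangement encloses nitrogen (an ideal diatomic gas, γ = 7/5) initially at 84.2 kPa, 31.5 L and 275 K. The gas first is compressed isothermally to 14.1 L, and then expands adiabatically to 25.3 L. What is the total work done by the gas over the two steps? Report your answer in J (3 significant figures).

Step 1 (isothermal): W = P₁V₁ ln(V₂/V₁) = (2652) ln(14.1/31.5) = -2132 J.
After step 1: P = 188.1 kPa, V = 14.1 L, T = 275 K.
Step 2 (adiabatic): W = (P₁V₁ − P₂V₂)/(γ−1) = (2652 − 2099)/0.4 = 1383 J.
W_total = -2132 + 1383 = -749.3 J.

W_total ≈ -749 J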